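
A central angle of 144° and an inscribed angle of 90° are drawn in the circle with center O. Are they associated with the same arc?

By the inscribed angle theorem, the inscribed angle for a central angle of 144° should be 144° / 2 = 72°.
The given inscribed angle is 90°, which does not equal 72°.
Therefore, no, they do not correspond to the same arc.

No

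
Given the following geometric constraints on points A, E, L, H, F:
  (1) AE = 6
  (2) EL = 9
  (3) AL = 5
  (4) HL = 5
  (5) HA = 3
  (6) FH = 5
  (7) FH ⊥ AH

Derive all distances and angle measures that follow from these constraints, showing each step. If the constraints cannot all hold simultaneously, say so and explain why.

The constraints are consistent.

Step 1: From AH = 3, HF = 5, and ∠AHF = 90°, by the law of cosines:
  AF² = AH² + HF² - 2·AH·HF·cos(90°) = 9 + 25 - 0 = 34
  AF = √34

Step 2: From AE = 6, AL = 5, EL = 9, by the inverse law of cosines:
  cos(∠EAL) = (AE² + AL² - EL²) / (2·AE·AL)
  ∠EAL = 109.47°

Step 3: From AH = 3, AL = 5, HL = 5, by the inverse law of cosines:
  cos(∠HAL) = (AH² + AL² - HL²) / (2·AH·AL)
  ∠HAL = 72.54°

Step 4: From EA = 6, EL = 9, AL = 5, by the inverse law of cosines:
  cos(∠AEL) = (EA² + EL² - AL²) / (2·EA·EL)
  ∠AEL = 31.59°

Step 5: From LA = 5, LE = 9, AE = 6, by the inverse law of cosines:
  cos(∠ALE) = (LA² + LE² - AE²) / (2·LA·LE)
  ∠ALE = 38.94°

Step 6: From LA = 5, LH = 5, AH = 3, by the inverse law of cosines:
  cos(∠ALH) = (LA² + LH² - AH²) / (2·LA·LH)
  ∠ALH = 34.92°

Step 7: From HA = 3, HL = 5, AL = 5, by the inverse law of cosines:
  cos(∠AHL) = (HA² + HL² - AL²) / (2·HA·HL)
  ∠AHL = 72.54°

Step 8: From AF = √34, AH = 3, FH = 5, by the inverse law of cosines:
  cos(∠FAH) = (AF² + AH² - FH²) / (2·AF·AH)
  ∠FAH = 59.04°

Step 9: From FA = √34, FH = 5, AH = 3, by the inverse law of cosines:
  cos(∠AFH) = (FA² + FH² - AH²) / (2·FA·FH)
  ∠AFH = 30.96°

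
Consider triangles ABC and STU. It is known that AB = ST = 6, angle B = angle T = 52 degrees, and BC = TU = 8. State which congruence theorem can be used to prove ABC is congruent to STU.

Consider the given information: AB = ST = 6, angle B = angle T = 52 degrees, and BC = TU = 8
This is not ASA or AAS: ASA requires two angles and the side between them. AAS requires two angles and a non-included side.
The correct criterion is SAS. Two pairs of corresponding sides and the included angle are equal (Side-Angle-Side).

SAS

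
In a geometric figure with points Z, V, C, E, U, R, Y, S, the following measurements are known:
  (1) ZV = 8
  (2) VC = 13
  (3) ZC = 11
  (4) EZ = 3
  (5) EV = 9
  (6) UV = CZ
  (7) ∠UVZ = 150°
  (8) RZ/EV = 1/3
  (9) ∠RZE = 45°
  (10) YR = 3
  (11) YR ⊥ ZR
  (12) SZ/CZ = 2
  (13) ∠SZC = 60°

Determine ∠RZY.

From the given relations: RZ = 1/3·EV = 1/3·9 = 3.
Step 1: By the law of cosines on triangle ZRY: ZY² = 3² + 3² − 2·3·3·cos(90°) = 18, so ZY = 3·√2.
Step 2: By the inverse law of cosines on triangle RZY: cos(∠RZY) = (3² + (3·√2)² − 3²) / (2·3·3·√2) = 18/25.46 = 0.7071, so ∠RZY = 45°.

Therefore, the measure of angle ∠RZY = 45°.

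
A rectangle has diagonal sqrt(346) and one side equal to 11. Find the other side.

Using the Pythagorean theorem: d^2 = a^2 + b^2
b^2 = d^2 - a^2
b^2 = 346 - 121
b^2 = 225
b = sqrt(225) = 15

15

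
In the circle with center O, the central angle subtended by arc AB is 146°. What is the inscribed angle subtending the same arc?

By the inscribed angle theorem, the inscribed angle is half the central angle.
Inscribed angle = 146° / 2 = 73°

73°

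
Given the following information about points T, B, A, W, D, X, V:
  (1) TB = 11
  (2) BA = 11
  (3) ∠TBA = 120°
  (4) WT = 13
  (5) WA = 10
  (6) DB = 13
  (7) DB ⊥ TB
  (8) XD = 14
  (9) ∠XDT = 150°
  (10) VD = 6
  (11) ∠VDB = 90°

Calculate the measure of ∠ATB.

Step 1: By the law of cosines on triangle TBA: TA² = 11² + 11² − 2·11·11·cos(120°) = 363, so TA = 11·√3.
Step 2: By the inverse law of cosines on triangle ATB: cos(∠ATB) = ((11·√3)² + 11² − 11²) / (2·11·√3·11) = 363/419.16 = 0.866, so ∠ATB = 30°.

Therefore, the measure of angle ∠ATB = 30°.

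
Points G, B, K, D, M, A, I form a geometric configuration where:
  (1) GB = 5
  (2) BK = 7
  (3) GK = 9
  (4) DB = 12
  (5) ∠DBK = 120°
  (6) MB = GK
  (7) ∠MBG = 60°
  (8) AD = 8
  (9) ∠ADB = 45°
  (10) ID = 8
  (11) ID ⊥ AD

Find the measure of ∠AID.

Step 1: By the law of cosines on triangle IDA: IA² = 8² + 8² − 2·8·8·cos(90°) = 128, so IA = 8·√2.
Step 2: By the inverse law of cosines on triangle AID: cos(∠AID) = ((8·√2)² + 8² − 8²) / (2·8·√2·8) = 128/181.02 = 0.7071, so ∠AID = 45°.

Therefore, the measure of angle ∠AID = 45°.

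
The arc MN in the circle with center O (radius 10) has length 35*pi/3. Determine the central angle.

Arc length L = 2πr × θ/360, so θ = 360L / (2πr).
θ = 360 × 35*pi/3 / (2π × 10)
θ = 210°
θ = 210°

210°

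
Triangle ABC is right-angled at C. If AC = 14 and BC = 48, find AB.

In a right triangle, the square of the hypotenuse equals the sum of the squares of the two legs.
The legs are 14 and 48, so the hypotenuse = sqrt(196 + 2304) = sqrt(2500) = 50.

50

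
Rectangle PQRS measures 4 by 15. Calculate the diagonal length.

Using the Pythagorean theorem:
d² = 4² + 15² = 16 + 225 = 241
d = sqrt(241)

sqrt(241)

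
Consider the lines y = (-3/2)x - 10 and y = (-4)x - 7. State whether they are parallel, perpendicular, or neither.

Slope of line 1: m1 = -3/2
Slope of line 2: m2 = -4
m1 != m2 and m1*m2 = 6 != -1. Neither.

Neither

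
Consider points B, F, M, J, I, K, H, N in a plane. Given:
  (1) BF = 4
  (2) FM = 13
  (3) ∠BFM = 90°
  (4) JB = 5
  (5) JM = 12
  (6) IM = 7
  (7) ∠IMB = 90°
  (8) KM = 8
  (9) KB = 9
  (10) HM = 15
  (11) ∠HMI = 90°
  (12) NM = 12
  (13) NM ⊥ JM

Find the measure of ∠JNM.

Step 1: By the law of cosines on triangle NMJ: NJ² = 12² + 12² − 2·12·12·cos(90°) = 288, so NJ = 12·√2.
Step 2: By the inverse law of cosines on triangle JNM: cos(∠JNM) = ((12·√2)² + 12² − 12²) / (2·12·√2·12) = 288/407.29 = 0.7071, so ∠JNM = 45°.

Therefore, the measure of angle ∠JNM = 45°.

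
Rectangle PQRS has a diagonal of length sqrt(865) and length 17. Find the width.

The diagonal of a rectangle forms a right triangle with the two sides.
Rearranging the Pythagorean theorem: missing side = sqrt(d^2 - known^2).
= sqrt(865 - 289) = sqrt(576) = 24.

24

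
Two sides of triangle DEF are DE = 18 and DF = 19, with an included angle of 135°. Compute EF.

By the law of cosines: EF^2 = DE^2 + DF^2 - 2*DE*DF*cos(D)
EF^2 = 18^2 + 19^2 - 2*18*19*cos(135°)
EF^2 = 324 + 361 - 684*(-sqrt(2)/2)
EF^2 = 342*sqrt(2) + 685
EF = sqrt(342*sqrt(2) + 685)

sqrt(342*sqrt(2) + 685)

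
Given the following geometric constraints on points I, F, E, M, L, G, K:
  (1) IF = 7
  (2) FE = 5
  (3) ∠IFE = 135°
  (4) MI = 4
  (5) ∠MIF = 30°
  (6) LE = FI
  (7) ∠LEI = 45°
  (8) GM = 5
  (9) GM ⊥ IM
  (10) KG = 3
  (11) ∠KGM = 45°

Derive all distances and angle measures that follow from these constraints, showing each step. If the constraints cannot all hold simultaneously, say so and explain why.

The constraints are consistent.

From the given relations:
  LE = FI = 7

Step 1: From IF = 7, FE = 5, and ∠IFE = 135°, by the law of cosines:
  IE² = IF² + FE² - 2·IF·FE·cos(135°) = 49 + 25 + 49.5 = 123.5
  IE ≈ 11.11

Step 2: From IM = 4, MG = 5, and ∠IMG = 90°, by the law of cosines:
  IG² = IM² + MG² - 2·IM·MG·cos(90°) = 16 + 25 - 0 = 41
  IG = √41

Step 3: From FI = 7, IM = 4, and ∠FIM = 30°, by the law of cosines:
  FM² = FI² + IM² - 2·FI·IM·cos(30°) = 49 + 16 - 48.5 = 16.5
  FM ≈ 4.06

Step 4: From MG = 5, GK = 3, and ∠MGK = 45°, by the law of cosines:
  MK² = MG² + GK² - 2·MG·GK·cos(45°) = 25 + 9 - 21.21 = 12.79
  MK ≈ 3.58

Step 5: From IE = 11.11, EL = 7, and ∠IEL = 45°, by the law of cosines:
  IL² = IE² + EL² - 2·IE·EL·cos(45°) = 123.5 + 49 - 110 = 62.48
  IL ≈ 7.9

Step 6: From IE = 11.11, IF = 7, EF = 5, by the inverse law of cosines:
  cos(∠EIF) = (IE² + IF² - EF²) / (2·IE·IF)
  ∠EIF = 18.55°

Step 7: From IG = √41, IM = 4, GM = 5, by the inverse law of cosines:
  cos(∠GIM) = (IG² + IM² - GM²) / (2·IG·IM)
  ∠GIM = 51.34°

Step 8: From FI = 7, FM = 4.06, IM = 4, by the inverse law of cosines:
  cos(∠IFM) = (FI² + FM² - IM²) / (2·FI·FM)
  ∠IFM = 29.49°

Step 9: From EF = 5, EI = 11.11, FI = 7, by the inverse law of cosines:
  cos(∠FEI) = (EF² + EI² - FI²) / (2·EF·EI)
  ∠FEI = 26.45°

Step 10: From MF = 4.06, MI = 4, FI = 7, by the inverse law of cosines:
  cos(∠FMI) = (MF² + MI² - FI²) / (2·MF·MI)
  ∠FMI = 120.51°

Step 11: From MG = 5, MK = 3.58, GK = 3, by the inverse law of cosines:
  cos(∠GMK) = (MG² + MK² - GK²) / (2·MG·MK)
  ∠GMK = 36.39°

Step 12: From GI = √41, GM = 5, IM = 4, by the inverse law of cosines:
  cos(∠IGM) = (GI² + GM² - IM²) / (2·GI·GM)
  ∠IGM = 38.66°

Step 13: From KG = 3, KM = 3.58, GM = 5, by the inverse law of cosines:
  cos(∠GKM) = (KG² + KM² - GM²) / (2·KG·KM)
  ∠GKM = 98.61°

Step 14: From IE = 11.11, IL = 7.9, EL = 7, by the inverse law of cosines:
  cos(∠EIL) = (IE² + IL² - EL²) / (2·IE·IL)
  ∠EIL = 38.77°

Step 15: From LE = 7, LI = 7.9, EI = 11.11, by the inverse law of cosines:
  cos(∠ELI) = (LE² + LI² - EI²) / (2·LE·LI)
  ∠ELI = 96.23°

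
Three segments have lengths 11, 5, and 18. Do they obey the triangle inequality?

Check the triangle inequality: 11 + 5 = 16 ≤ 18.
Since the sum of two sides does not exceed the third, no triangle can be formed.

No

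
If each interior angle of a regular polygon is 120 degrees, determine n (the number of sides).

Exterior angle = 180 - 120 = 60. n = 360 / 60 = 6.

6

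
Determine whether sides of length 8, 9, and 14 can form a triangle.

Check all three triangle inequalities:
8 + 9 = 17 > 14 ✓
8 + 14 = 22 > 9 ✓
9 + 14 = 23 > 8 ✓
All conditions hold, so these sides form a valid triangle.

Yes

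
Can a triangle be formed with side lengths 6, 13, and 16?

Check all three triangle inequalities:
6 + 13 = 19 > 16 ✓
6 + 16 = 22 > 13 ✓
13 + 16 = 29 > 6 ✓
All conditions hold, so these sides form a valid triangle.

Yes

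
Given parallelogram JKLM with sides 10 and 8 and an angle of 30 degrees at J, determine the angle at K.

Opposite sides of a parallelogram are parallel, so consecutive angles form co-interior angles on a transversal.
Co-interior angles sum to 180°, giving angle K = 180 - 30 = 150 degrees.

150 degrees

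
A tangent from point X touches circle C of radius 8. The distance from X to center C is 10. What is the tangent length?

Let T be the point of tangency. Then CT ⊥ XT (radius ⊥ tangent).
In right triangle CTX: CX² = CT² + XT²
10² = 8² + XT²
XT² = 36, XT = 6

6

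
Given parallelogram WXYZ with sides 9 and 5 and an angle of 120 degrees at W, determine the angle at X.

In a parallelogram, consecutive angles are supplementary (sum to 180°).
angle X = 180 - angle W
angle X = 180 - 120
angle X = 60 degrees

60 degrees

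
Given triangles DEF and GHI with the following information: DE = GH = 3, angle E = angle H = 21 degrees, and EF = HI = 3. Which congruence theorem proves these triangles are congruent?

The given information matches SAS: Two pairs of corresponding sides and the included angle are equal (Side-Angle-Side).

SAS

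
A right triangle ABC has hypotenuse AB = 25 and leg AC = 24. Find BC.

BC = sqrt(25^2 - 24^2) = sqrt(49) = 7

7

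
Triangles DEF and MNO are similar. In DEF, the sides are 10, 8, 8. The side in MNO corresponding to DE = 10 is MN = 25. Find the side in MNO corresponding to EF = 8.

k = 25/10 = 5/2. NO = 5/2 * 8 = 20.

20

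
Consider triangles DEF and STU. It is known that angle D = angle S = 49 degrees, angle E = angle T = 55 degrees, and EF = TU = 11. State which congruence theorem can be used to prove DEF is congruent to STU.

The given information matches AAS: Two pairs of corresponding angles and a non-included side are equal (Angle-Angle-Side).

AAS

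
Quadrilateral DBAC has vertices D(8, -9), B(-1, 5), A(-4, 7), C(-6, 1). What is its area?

The Shoelace formula works by pairing each vertex with the next (cycling back to the first).
For each pair, compute x_i*y_(i+1) - x_(i+1)*y_i:
  (8*5 - -1*-9) = 31
  (-1*7 - -4*5) = 13
  (-4*1 - -6*7) = 38
  (-6*-9 - 8*1) = 46
Taking half the absolute value of the total: Area = (1/2)(128) = 64.

64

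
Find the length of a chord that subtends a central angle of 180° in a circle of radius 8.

Drop a perpendicular from the center to the chord, bisecting both the chord and the central angle.
Each half-chord = r sin(θ/2) = 8 sin(90°).
The full chord = 2 × 8 × sin(90°) = 16.

16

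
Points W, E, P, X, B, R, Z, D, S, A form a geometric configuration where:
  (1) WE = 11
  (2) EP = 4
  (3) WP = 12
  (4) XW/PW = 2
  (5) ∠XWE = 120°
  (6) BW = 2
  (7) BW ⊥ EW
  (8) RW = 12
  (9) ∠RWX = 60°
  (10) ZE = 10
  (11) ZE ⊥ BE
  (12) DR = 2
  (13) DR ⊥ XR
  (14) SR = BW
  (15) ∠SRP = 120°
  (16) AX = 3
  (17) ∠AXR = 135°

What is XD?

From the given relations: XW = 2·PW = 2·12 = 24.
Step 1: By the law of cosines on triangle XWR: XR² = 24² + 12² − 2·24·12·cos(60°) = 432, so XR = 12·√3.
Step 2: By the law of cosines on triangle XRD: XD² = (12·√3)² + 2² − 2·12·√3·2·cos(90°) = 436, so XD = 2·√109.

Therefore, the length of XD = 2·√109.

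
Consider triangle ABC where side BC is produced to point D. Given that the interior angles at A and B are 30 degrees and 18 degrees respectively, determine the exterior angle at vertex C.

By the exterior angle theorem, an exterior angle of a triangle equals the sum of the two remote interior angles.
Exterior angle = angle A + angle B
Exterior angle = 30 + 18 = 48 degrees

48 degrees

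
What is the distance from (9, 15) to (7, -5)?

d = sqrt((7 - 9)^2 + (-5 - 15)^2)
d = sqrt(-2^2 + -20^2)
d = sqrt(4 + 400)
d = sqrt(404) = 2*sqrt(101)

2*sqrt(101)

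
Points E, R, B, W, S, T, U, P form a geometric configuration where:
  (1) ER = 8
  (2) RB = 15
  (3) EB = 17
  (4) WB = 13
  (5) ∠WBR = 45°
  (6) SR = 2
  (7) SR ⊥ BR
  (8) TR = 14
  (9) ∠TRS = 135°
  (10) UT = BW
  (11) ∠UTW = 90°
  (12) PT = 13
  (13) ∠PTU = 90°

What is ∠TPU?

From the given relations: UT = BW = 13.
Step 1: By the law of cosines on triangle PTU: PU² = 13² + 13² − 2·13·13·cos(90°) = 338, so PU = 13·√2.
Step 2: By the inverse law of cosines on triangle TPU: cos(∠TPU) = (13² + (13·√2)² − 13²) / (2·13·13·√2) = 338/478 = 0.7071, so ∠TPU = 45°.

Therefore, the measure of angle ∠TPU = 45°.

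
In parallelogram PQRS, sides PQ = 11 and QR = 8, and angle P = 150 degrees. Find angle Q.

Consecutive angles are supplementary: angle Q = 180 - 150 = 30 degrees.

30 degrees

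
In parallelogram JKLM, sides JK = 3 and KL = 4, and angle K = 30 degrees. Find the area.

Area = a * b * sin(theta)
Area = 3 * 4 * sin(30 degrees)
Area = 12 * 1/2
Area = 6

6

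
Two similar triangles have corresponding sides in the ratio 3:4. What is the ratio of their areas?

The ratio of areas of similar triangles equals the square of the side ratio.
Side ratio = 3:4
Area ratio = (3/4)^2 = 9/16 = 9:16

9:16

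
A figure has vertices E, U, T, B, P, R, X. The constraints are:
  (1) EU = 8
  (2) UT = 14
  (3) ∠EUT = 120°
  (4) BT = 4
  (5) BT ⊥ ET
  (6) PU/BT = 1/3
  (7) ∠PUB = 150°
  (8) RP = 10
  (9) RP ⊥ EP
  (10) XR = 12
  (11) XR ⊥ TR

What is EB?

Step 1: By the law of cosines on triangle EUT: ET² = 8² + 14² − 2·8·14·cos(120°) = 372, so ET = 2·√93.
Step 2: By the law of cosines on triangle ETB: EB² = (2·√93)² + 4² − 2·2·√93·4·cos(90°) = 388, so EB = 2·√97.

Therefore, the length of EB = 2·√97.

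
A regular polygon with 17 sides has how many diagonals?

Total line segments between 17 vertices = C(17,2) = 136.
Subtract the 17 sides: 136 - 17 = 119 diagonals.

119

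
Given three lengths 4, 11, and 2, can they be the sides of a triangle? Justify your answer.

No.
The triangle inequality is violated: 4 + 2 = 6 ≤ 11.
These lengths cannot form a triangle.

No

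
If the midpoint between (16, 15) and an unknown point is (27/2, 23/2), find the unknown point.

Using the midpoint formula: M = ((x1 + x2)/2, (y1 + y2)/2)
We know M = (27/2, 23/2) and L = (16, 15)
For x: 27/2 = (16 + x2)/2, so x2 = 2*27/2 - 16 = 11
For y: 23/2 = (15 + y2)/2, so y2 = 2*23/2 - 15 = 8
M = (11, 8)

(11, 8)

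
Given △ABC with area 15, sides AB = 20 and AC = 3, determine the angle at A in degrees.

From the SAS area formula Area = (1/2)ab sin(C), rearranging gives sin(C) = 2*Area/(ab).
sin(C) = 2 * 15 / (60) = 1/2.
Therefore C = arcsin(1/2) = 30°.
Since sin(180° - C) = sin(C), the obtuse angle 150° gives the same area, so C = 30° or C = 150°.

30° or 150°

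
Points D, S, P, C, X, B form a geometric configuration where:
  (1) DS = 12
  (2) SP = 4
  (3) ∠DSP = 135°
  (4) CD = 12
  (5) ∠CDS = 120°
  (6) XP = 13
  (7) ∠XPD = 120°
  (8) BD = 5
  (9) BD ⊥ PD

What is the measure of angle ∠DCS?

Step 1: By the law of cosines on triangle CDS: CS² = 12² + 12² − 2·12·12·cos(120°) = 432, so CS = 12·√3.
Step 2: By the inverse law of cosines on triangle DCS: cos(∠DCS) = (12² + (12·√3)² − 12²) / (2·12·12·√3) = 432/498.83 = 0.866, so ∠DCS = 30°.

Therefore, the measure of angle ∠DCS = 30°.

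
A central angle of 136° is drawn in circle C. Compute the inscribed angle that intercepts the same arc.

An inscribed angle intercepts an arc from a point on the circle, while the central angle intercepts the same arc from the center.
The inscribed angle is always half the central angle: 136° / 2 = 68°.

68°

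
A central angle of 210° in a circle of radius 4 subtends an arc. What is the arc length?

The full circumference is 2πr = 2π(4) = 8*pi.
The arc spans 210° out of 360°, which is a fraction of 7/12.
Arc length = 8*pi × 7/12 = 14*pi/3.

14*pi/3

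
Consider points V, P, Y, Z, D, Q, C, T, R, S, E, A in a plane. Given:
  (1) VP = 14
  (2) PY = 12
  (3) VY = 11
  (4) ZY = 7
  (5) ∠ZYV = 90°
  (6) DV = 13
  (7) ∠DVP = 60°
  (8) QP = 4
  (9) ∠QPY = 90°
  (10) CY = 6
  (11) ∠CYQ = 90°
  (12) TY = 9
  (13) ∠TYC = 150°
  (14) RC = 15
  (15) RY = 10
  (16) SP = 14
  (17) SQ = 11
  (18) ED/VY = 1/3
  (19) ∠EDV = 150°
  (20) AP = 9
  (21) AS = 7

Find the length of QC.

Step 1: By the law of cosines on triangle QPY: QY² = 4² + 12² − 2·4·12·cos(90°) = 160, so QY = 4·√10.
Step 2: By the law of cosines on triangle QYC: QC² = (4·√10)² + 6² − 2·4·√10·6·cos(90°) = 196, so QC = 14.

Therefore, the length of QC = 14.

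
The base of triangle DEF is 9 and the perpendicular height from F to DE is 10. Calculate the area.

Area = (1/2)(9)(10) = 45

45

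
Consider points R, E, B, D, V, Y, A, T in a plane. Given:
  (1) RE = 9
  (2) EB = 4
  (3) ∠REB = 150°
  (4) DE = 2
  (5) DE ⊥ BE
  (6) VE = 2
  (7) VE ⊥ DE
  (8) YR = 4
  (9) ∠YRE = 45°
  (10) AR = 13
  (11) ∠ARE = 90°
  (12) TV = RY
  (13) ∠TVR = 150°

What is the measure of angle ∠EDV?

Step 1: By the law of cosines on triangle DEV: DV² = 2² + 2² − 2·2·2·cos(90°) = 8, so DV = 2·√2.
Step 2: By the inverse law of cosines on triangle EDV: cos(∠EDV) = (2² + (2·√2)² − 2²) / (2·2·2·√2) = 8/11.31 = 0.7071, so ∠EDV = 45°.

Therefore, the measure of angle ∠EDV = 45°.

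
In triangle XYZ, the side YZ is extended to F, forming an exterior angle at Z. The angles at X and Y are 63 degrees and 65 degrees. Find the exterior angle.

The interior angle at Z is 180 - 63 - 65 = 52 degrees.
The exterior angle and interior angle at Z are supplementary:
Exterior angle = 180 - 52 = 128 degrees.

128 degrees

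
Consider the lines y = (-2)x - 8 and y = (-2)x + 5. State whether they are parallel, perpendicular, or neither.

Slope of line 1: m1 = -2
Slope of line 2: m2 = -2
Since m1 = m2 = -2, the lines are parallel.

Parallel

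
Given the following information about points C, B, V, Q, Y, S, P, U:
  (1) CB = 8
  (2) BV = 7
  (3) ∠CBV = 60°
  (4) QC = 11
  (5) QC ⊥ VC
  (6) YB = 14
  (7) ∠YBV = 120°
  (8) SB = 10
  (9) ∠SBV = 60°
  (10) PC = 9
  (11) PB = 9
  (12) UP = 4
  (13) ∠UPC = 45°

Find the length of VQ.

Step 1: By the law of cosines on triangle CBV: CV² = 8² + 7² − 2·8·7·cos(60°) = 57, so CV = √57.
Step 2: By the law of cosines on triangle VCQ: VQ² = √57² + 11² − 2·√57·11·cos(90°) = 178, so VQ = √178.

Therefore, the length of VQ = √178.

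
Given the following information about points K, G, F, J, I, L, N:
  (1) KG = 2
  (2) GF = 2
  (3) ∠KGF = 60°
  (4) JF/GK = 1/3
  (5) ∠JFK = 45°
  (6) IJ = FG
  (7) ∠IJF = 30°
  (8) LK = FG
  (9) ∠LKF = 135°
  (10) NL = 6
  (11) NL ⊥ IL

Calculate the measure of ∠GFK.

Step 1: By the law of cosines on triangle FGK: FK² = 2² + 2² − 2·2·2·cos(60°) = 4, so FK = 2.
Step 2: By the inverse law of cosines on triangle GFK: cos(∠GFK) = (2² + 2² − 2²) / (2·2·2) = 4/8 = 0.5, so ∠GFK = 60°.

Therefore, the measure of angle ∠GFK = 60°.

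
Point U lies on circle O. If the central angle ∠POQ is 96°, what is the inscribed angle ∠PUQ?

By the inscribed angle theorem, the inscribed angle is half the central angle.
Inscribed angle = 96° / 2 = 48°

48°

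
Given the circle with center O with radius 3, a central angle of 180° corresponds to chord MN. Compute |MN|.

Drop a perpendicular from the center to the chord, bisecting both the chord and the central angle.
Each half-chord = r sin(θ/2) = 3 sin(90°).
The full chord = 2 × 3 × sin(90°) = 6.

6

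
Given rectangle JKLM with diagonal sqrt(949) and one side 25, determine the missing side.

Using the Pythagorean theorem: d^2 = a^2 + b^2
b^2 = d^2 - a^2
b^2 = 949 - 625
b^2 = 324
b = sqrt(324) = 18

18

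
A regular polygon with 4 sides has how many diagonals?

Each of the 4 vertices connects to 1 non-adjacent vertices via diagonals.
Total connections = 4 × 1 = 4, but each diagonal is counted twice.
Number of diagonals = 4 / 2 = 2.

2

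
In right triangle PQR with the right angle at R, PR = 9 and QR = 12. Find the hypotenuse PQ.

In a right triangle, the square of the hypotenuse equals the sum of the squares of the two legs.
The legs are 9 and 12, so the hypotenuse = sqrt(81 + 144) = sqrt(225) = 15.

15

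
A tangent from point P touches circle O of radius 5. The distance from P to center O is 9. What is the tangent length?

tangent = √(d² - r²) = √(9² - 5²) = √(81 - 25) = √56 = 2*sqrt(14)

2*sqrt(14)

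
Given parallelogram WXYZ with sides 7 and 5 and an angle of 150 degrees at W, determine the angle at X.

In a parallelogram, consecutive angles are supplementary (sum to 180°).
angle X = 180 - angle W
angle X = 180 - 150
angle X = 30 degrees

30 degrees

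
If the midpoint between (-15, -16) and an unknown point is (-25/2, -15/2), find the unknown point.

Using the midpoint formula: M = ((x1 + x2)/2, (y1 + y2)/2)
We know M = (-25/2, -15/2) and R = (-15, -16)
For x: -25/2 = (-15 + x2)/2, so x2 = 2*-25/2 - -15 = -10
For y: -15/2 = (-16 + y2)/2, so y2 = 2*-15/2 - -16 = 1
Q = (-10, 1)

(-10, 1)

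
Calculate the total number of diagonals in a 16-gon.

The number of diagonals in an n-gon is n(n - 3)/2.
For n = 16: 16(16 - 3)/2 = 16 × 13 / 2 = 104.

104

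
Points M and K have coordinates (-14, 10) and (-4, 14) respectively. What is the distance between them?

d = sqrt((-4 - -14)^2 + (14 - 10)^2)
d = sqrt(10^2 + 4^2)
d = sqrt(100 + 16)
d = sqrt(116) = 2*sqrt(29)

2*sqrt(29)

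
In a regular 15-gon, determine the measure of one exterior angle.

Each exterior angle of a regular n-gon is 360 / n.
For n = 15: 360 / 15 = 24 degrees.

24 degrees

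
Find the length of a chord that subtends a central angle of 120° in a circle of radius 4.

Chord length = 2r sin(θ/2)
= 2 × 4 × sin(120°/2)
= 2 × 4 × sin(60°)
= 4*sqrt(3)

4*sqrt(3)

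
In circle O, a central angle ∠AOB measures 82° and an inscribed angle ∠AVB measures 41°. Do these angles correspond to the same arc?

By the inscribed angle theorem, if both angles subtend the same arc, the inscribed angle must be half the central angle.
Half of 82° = 41°, which equals the given inscribed angle of 41°.
Therefore, yes, they correspond to the same arc.

Yes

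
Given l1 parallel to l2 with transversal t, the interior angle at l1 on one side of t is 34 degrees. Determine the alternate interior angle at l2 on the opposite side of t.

Alternate interior angles formed by parallel lines and a transversal are equal.
The given angle is 34 degrees.
The alternate interior angle = 34 degrees.

34 degrees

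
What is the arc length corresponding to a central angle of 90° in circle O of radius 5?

The full circumference is 2πr = 2π(5) = 10*pi.
The arc spans 90° out of 360°, which is a fraction of 1/4.
Arc length = 10*pi × 1/4 = 5*pi/2.

5*pi/2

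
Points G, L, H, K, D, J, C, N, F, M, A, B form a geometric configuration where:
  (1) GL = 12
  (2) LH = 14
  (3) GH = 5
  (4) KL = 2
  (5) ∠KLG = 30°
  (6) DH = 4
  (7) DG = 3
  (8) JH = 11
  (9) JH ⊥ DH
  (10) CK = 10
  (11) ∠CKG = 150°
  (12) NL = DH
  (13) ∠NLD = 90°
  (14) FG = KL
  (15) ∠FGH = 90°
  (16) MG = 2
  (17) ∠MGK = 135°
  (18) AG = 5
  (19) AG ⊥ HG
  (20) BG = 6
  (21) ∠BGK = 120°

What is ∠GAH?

Step 1: By the law of cosines on triangle AGH: AH² = 5² + 5² − 2·5·5·cos(90°) = 50, so AH = 5·√2.
Step 2: By the inverse law of cosines on triangle GAH: cos(∠GAH) = (5² + (5·√2)² − 5²) / (2·5·5·√2) = 50/70.71 = 0.7071, so ∠GAH = 45°.

Therefore, the measure of angle ∠GAH = 45°.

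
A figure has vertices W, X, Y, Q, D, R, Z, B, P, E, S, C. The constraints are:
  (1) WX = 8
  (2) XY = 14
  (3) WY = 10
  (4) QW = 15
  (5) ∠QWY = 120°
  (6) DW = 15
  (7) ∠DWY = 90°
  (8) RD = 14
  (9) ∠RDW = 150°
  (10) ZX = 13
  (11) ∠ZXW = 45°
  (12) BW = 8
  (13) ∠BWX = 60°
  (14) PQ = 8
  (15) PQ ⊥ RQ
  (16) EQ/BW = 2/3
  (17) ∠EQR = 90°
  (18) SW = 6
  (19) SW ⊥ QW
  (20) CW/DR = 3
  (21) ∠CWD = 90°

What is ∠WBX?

Step 1: By the law of cosines on triangle BWX: BX² = 8² + 8² − 2·8·8·cos(60°) = 64, so BX = 8.
Step 2: By the inverse law of cosines on triangle WBX: cos(∠WBX) = (8² + 8² − 8²) / (2·8·8) = 64/128 = 0.5, so ∠WBX = 60°.

Therefore, the measure of angle ∠WBX = 60°.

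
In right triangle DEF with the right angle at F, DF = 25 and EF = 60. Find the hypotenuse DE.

In a right triangle, the square of the hypotenuse equals the sum of the squares of the two legs.
The legs are 25 and 60, so the hypotenuse = sqrt(625 + 3600) = sqrt(4225) = 65.

65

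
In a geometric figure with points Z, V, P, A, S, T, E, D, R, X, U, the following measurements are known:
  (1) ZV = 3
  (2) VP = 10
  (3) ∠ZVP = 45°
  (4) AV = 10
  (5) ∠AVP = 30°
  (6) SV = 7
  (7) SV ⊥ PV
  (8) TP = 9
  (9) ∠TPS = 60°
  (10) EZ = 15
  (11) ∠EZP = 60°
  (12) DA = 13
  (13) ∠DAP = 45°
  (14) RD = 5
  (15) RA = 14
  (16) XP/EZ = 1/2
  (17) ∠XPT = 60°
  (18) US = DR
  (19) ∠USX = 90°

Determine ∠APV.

Step 1: By the law of cosines on triangle PVA: PA² = 10² + 10² − 2·10·10·cos(30°) = 26.79, so PA ≈ 5.18.
Step 2: By the inverse law of cosines on triangle APV: cos(∠APV) = (5.18² + 10² − 10²) / (2·5.18·10) = 26.79/103.53 = 0.2588, so ∠APV = 75°.

Therefore, the measure of angle ∠APV = 75°.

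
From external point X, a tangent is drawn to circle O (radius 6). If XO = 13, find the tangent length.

tangent = √(d² - r²) = √(13² - 6²) = √(169 - 36) = √133 = sqrt(133)

sqrt(133)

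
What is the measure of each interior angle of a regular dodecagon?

Each interior angle of a regular n-gon is (n - 2) * 180 / n.
For n = 12: (12 - 2) * 180 / 12 = 1800/12 = 150 degrees.

150 degrees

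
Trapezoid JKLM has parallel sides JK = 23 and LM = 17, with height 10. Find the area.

Area = (23 + 17) * 10 / 2 = 400 / 2 = 200

200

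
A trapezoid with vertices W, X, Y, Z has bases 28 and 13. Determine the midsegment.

The midsegment (median) of a trapezoid connects the midpoints of the non-parallel sides.
Its length is the average of the two bases: (28 + 13) / 2 = 41/2.

41/2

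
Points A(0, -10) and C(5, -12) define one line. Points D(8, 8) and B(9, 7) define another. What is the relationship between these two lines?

Slope of line 1: m1 = (-12 - -10)/(5 - 0) = -2/5 = -2/5
Slope of line 2: m2 = (7 - 8)/(9 - 8) = -1/1 = -1
m1 != m2 (-2/5 != -1), so not parallel.
m1 * m2 = (-2/5) * (-1) = 2/5 != -1, so not perpendicular.
The lines are neither parallel nor perpendicular.

Neither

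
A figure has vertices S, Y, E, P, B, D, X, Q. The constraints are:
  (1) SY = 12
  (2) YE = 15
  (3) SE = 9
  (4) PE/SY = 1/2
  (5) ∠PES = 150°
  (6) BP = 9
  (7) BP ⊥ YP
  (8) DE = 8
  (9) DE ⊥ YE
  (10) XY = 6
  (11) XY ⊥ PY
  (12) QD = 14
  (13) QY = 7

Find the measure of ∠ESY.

Step 1: By the inverse law of cosines on triangle ESY: cos(∠ESY) = (9² + 12² − 15²) / (2·9·12) = 0/216 = 0, so ∠ESY = 90°.

Therefore, the measure of angle ∠ESY = 90°.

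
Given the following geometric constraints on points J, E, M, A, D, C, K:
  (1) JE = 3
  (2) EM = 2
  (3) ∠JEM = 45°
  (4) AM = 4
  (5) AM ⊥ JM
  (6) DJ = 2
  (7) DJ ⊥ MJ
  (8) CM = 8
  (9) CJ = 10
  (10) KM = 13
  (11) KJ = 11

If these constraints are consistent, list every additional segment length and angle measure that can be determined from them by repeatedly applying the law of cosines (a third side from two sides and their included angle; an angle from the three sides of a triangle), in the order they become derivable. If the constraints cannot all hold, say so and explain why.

The constraints are consistent. Derivable facts, in order:
After 1 step:
- JM ≈ 2.12
After 2 steps:
- JA ≈ 4.53
- MD ≈ 2.92
- ∠CJM = 17.56°
- ∠CMJ = 157.84°
- ∠EJM = 41.73°
- ∠EMJ = 93.27°
- ∠JCM = 4.6°
- ∠JKM = 3.44°
- ∠JMK = 18.09°
- ∠KJM = 158.48°
After 3 steps:
- ∠AJM = 62.02°
- ∠DMJ = 43.27°
- ∠JAM = 27.98°
- ∠JDM = 46.73°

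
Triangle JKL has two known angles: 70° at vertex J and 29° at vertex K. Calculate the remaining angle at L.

Let angle L = x. Then 70 + 29 + x = 180.
x = 180 - 99 = 81 degrees.

81 degrees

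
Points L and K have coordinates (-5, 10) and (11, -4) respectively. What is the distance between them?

The horizontal distance is |11 - -5| = 16 and the vertical distance is |-4 - 10| = 14.
By the Pythagorean theorem, d = sqrt(16^2 + 14^2) = sqrt(452) = 2*sqrt(113).

2*sqrt(113)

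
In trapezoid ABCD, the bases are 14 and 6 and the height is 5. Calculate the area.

Area of a trapezoid = (base1 + base2) * height / 2
Area = (14 + 6) * 5 / 2
Area = 20 * 5 / 2
Area = 100 / 2
Area = 50

50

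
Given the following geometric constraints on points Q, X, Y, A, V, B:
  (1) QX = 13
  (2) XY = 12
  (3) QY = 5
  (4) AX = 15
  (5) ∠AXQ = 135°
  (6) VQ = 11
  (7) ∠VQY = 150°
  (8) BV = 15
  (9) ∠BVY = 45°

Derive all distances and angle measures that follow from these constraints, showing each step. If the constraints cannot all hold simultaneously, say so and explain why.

The constraints are consistent.

Step 1: From QX = 13, XA = 15, and ∠QXA = 135°, by the law of cosines:
  QA² = QX² + XA² - 2·QX·XA·cos(135°) = 169 + 225 + 275.8 = 669.8
  QA ≈ 25.88

Step 2: From YQ = 5, QV = 11, and ∠YQV = 150°, by the law of cosines:
  YV² = YQ² + QV² - 2·YQ·QV·cos(150°) = 25 + 121 + 95.26 = 241.3
  YV ≈ 15.53

Step 3: From QX = 13, QY = 5, XY = 12, by the inverse law of cosines:
  cos(∠XQY) = (QX² + QY² - XY²) / (2·QX·QY)
  ∠XQY = 67.38°

Step 4: From XQ = 13, XY = 12, QY = 5, by the inverse law of cosines:
  cos(∠QXY) = (XQ² + XY² - QY²) / (2·XQ·XY)
  ∠QXY = 22.62°

Step 5: From YQ = 5, YX = 12, QX = 13, by the inverse law of cosines:
  cos(∠QYX) = (YQ² + YX² - QX²) / (2·YQ·YX)
  ∠QYX = 90°

Step 6: From YV = 15.53, VB = 15, and ∠YVB = 45°, by the law of cosines:
  YB² = YV² + VB² - 2·YV·VB·cos(45°) = 241.3 + 225 - 329.5 = 136.8
  YB ≈ 11.69

Step 7: From QA = 25.88, QX = 13, AX = 15, by the inverse law of cosines:
  cos(∠AQX) = (QA² + QX² - AX²) / (2·QA·QX)
  ∠AQX = 24.19°

Step 8: From YQ = 5, YV = 15.53, QV = 11, by the inverse law of cosines:
  cos(∠QYV) = (YQ² + YV² - QV²) / (2·YQ·YV)
  ∠QYV = 20.74°

Step 9: From AQ = 25.88, AX = 15, QX = 13, by the inverse law of cosines:
  cos(∠QAX) = (AQ² + AX² - QX²) / (2·AQ·AX)
  ∠QAX = 20.81°

Step 10: From VQ = 11, VY = 15.53, QY = 5, by the inverse law of cosines:
  cos(∠QVY) = (VQ² + VY² - QY²) / (2·VQ·VY)
  ∠QVY = 9.26°

Step 11: From YB = 11.69, YV = 15.53, BV = 15, by the inverse law of cosines:
  cos(∠BYV) = (YB² + YV² - BV²) / (2·YB·YV)
  ∠BYV = 65.09°

Step 12: From BV = 15, BY = 11.69, VY = 15.53, by the inverse law of cosines:
  cos(∠VBY) = (BV² + BY² - VY²) / (2·BV·BY)
  ∠VBY = 69.91°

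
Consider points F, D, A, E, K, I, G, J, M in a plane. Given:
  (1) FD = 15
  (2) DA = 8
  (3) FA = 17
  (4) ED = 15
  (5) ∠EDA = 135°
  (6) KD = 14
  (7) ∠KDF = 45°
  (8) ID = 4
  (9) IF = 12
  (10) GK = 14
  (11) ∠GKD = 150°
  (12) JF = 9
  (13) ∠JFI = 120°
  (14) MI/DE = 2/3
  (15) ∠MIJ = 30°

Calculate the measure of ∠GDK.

Step 1: By the law of cosines on triangle DKG: DG² = 14² + 14² − 2·14·14·cos(150°) = 731.48, so DG ≈ 27.05.
Step 2: By the inverse law of cosines on triangle GDK: cos(∠GDK) = (27.05² + 14² − 14²) / (2·27.05·14) = 731.48/757.29 = 0.9659, so ∠GDK = 15°.

Therefore, the measure of angle ∠GDK = 15°.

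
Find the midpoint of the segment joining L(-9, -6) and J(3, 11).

M = ((x₁ + x₂)/2, (y₁ + y₂)/2)
= ((-9 + 3)/2, (-6 + 11)/2)
= (-6/2, 5/2) = (-3, 5/2)

(-3, 5/2)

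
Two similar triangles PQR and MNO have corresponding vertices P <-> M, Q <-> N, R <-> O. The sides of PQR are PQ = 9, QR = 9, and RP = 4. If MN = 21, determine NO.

Similar triangles have proportional sides. Setting up the proportion:
MN / PQ = NO / QR
21 / 9 = NO / 9
NO = 9 * 21 / 9 = 21.

21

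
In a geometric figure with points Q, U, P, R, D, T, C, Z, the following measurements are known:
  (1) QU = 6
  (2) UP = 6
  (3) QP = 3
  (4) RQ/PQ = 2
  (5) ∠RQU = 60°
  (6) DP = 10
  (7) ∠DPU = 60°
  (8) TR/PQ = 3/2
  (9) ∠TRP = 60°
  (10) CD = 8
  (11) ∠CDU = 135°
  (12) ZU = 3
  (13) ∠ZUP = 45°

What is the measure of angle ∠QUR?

From the given relations: RQ = 2·PQ = 2·3 = 6.
Step 1: By the law of cosines on triangle UQR: UR² = 6² + 6² − 2·6·6·cos(60°) = 36, so UR = 6.
Step 2: By the inverse law of cosines on triangle QUR: cos(∠QUR) = (6² + 6² − 6²) / (2·6·6) = 36/72 = 0.5, so ∠QUR = 60°.

Therefore, the measure of angle ∠QUR = 60°.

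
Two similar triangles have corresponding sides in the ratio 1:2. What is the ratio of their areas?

The ratio of areas of similar triangles equals the square of the side ratio.
Side ratio = 1:2
Area ratio = (1/2)^2 = 1/4 = 1:4

1:4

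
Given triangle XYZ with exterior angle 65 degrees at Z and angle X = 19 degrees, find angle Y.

angle Y = 65 - 19 = 46 degrees (exterior angle theorem).

46 degrees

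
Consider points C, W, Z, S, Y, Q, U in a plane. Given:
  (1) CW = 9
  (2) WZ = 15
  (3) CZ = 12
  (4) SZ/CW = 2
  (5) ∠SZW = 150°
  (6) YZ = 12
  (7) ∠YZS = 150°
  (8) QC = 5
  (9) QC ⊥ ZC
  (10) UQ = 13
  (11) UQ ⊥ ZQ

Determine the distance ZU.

Step 1: By the law of cosines on triangle ZCQ: ZQ² = 12² + 5² − 2·12·5·cos(90°) = 169, so ZQ = 13.
Step 2: By the law of cosines on triangle ZQU: ZU² = 13² + 13² − 2·13·13·cos(90°) = 338, so ZU = 13·√2.

Therefore, the length of ZU = 13·√2.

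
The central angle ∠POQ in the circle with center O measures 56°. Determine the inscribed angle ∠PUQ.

By the inscribed angle theorem, the inscribed angle is half the central angle.
Inscribed angle = 56° / 2 = 28°

28°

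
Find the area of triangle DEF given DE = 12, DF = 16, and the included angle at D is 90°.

When two sides and the included angle are known, the area formula is (1/2)ab sin(C).
The height from one side to the opposite vertex is 16 sin(90°) = 16.
Area = (1/2) * 12 * 16 = 96.

96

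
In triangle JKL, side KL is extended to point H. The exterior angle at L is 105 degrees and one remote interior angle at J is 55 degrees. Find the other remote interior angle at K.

By the exterior angle theorem: exterior angle = sum of remote interior angles.
105 = 55 + angle K
angle K = 105 - 55 = 50 degrees

50 degrees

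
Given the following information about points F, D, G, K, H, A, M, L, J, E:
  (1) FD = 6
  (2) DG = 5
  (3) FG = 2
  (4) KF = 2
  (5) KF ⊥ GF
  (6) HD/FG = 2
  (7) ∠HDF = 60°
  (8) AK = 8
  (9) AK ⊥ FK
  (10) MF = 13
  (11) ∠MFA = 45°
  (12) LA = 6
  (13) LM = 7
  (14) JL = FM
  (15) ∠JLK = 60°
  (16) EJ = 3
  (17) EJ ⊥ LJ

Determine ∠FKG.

Step 1: By the law of cosines on triangle KFG: KG² = 2² + 2² − 2·2·2·cos(90°) = 8, so KG = 2·√2.
Step 2: By the inverse law of cosines on triangle FKG: cos(∠FKG) = (2² + (2·√2)² − 2²) / (2·2·2·√2) = 8/11.31 = 0.7071, so ∠FKG = 45°.

Therefore, the measure of angle ∠FKG = 45°.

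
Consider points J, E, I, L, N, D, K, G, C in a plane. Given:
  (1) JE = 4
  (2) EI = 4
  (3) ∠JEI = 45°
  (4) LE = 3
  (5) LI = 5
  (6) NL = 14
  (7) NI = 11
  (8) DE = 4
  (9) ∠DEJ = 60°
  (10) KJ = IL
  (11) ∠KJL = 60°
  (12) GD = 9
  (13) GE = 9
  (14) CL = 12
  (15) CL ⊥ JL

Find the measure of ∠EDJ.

Step 1: By the law of cosines on triangle DEJ: DJ² = 4² + 4² − 2·4·4·cos(60°) = 16, so DJ = 4.
Step 2: By the inverse law of cosines on triangle EDJ: cos(∠EDJ) = (4² + 4² − 4²) / (2·4·4) = 16/32 = 0.5, so ∠EDJ = 60°.

Therefore, the measure of angle ∠EDJ = 60°.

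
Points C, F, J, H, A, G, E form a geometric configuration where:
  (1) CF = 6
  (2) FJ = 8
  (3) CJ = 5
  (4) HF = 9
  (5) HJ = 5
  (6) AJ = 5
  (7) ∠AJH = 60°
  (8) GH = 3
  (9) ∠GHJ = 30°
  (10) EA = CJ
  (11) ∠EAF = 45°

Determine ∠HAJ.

Step 1: By the law of cosines on triangle AJH: AH² = 5² + 5² − 2·5·5·cos(60°) = 25, so AH = 5.
Step 2: By the inverse law of cosines on triangle HAJ: cos(∠HAJ) = (5² + 5² − 5²) / (2·5·5) = 25/50 = 0.5, so ∠HAJ = 60°.

Therefore, the measure of angle ∠HAJ = 60°.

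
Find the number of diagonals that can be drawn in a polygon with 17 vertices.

Each of the 17 vertices connects to 14 non-adjacent vertices via diagonals.
Total connections = 17 × 14 = 238, but each diagonal is counted twice.
Number of diagonals = 238 / 2 = 119.

119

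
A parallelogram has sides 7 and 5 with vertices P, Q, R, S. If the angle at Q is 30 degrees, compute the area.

Area = a * b * sin(theta)
Area = 7 * 5 * sin(30 degrees)
Area = 35 * 1/2
Area = 35/2

35/2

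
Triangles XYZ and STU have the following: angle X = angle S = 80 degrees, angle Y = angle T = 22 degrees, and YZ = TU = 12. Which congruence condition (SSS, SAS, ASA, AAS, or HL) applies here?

The given information provides:
angle X = angle S = 80 degrees, angle Y = angle T = 22 degrees, and YZ = TU = 12
This matches the AAS congruence theorem.
Two pairs of corresponding angles and a non-included side are equal (Angle-Angle-Side).

AAS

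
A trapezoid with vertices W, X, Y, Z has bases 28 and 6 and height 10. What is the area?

Area of a trapezoid = (base1 + base2) * height / 2
Area = (28 + 6) * 10 / 2
Area = 34 * 10 / 2
Area = 340 / 2
Area = 170

170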